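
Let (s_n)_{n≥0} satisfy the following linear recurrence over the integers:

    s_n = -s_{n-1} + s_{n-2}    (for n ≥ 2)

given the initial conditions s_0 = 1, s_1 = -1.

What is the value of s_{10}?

s_2 = -1·-1 + 1·1 = 2
s_3 = -1·2 + 1·-1 = -3
s_4 = -1·-3 + 1·2 = 5
s_5 = -1·5 + 1·-3 = -8
s_6 = -1·-8 + 1·5 = 13
s_7 = -1·13 + 1·-8 = -21
s_8 = -1·-21 + 1·13 = 34
s_9 = -1·34 + 1·-21 = -55
s_10 = -1·-55 + 1·34 = 89

89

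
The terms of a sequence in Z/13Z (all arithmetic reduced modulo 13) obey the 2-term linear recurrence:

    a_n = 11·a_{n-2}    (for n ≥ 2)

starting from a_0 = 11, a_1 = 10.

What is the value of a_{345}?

a_2 = 0·10 + 11·11 = 4
a_3 = 0·4 + 11·10 = 6
a_4 = 0·6 + 11·4 = 5
a_5 = 0·5 + 11·6 = 1
a_6 = 0·1 + 11·5 = 3
a_7 = 0·3 + 11·1 = 11
a_8 = 0·11 + 11·3 = 7
a_9 = 0·7 + 11·11 = 4
a_10 = 0·4 + 11·7 = 12
a_11 = 0·12 + 11·4 = 5
a_12 = 0·5 + 11·12 = 2
a_13 = 0·2 + 11·5 = 3
a_14 = 0·3 + 11·2 = 9
a_15 = 0·9 + 11·3 = 7
a_16 = 0·7 + 11·9 = 8
a_17 = 0·8 + 11·7 = 12
a_18 = 0·12 + 11·8 = 10
a_19 = 0·10 + 11·12 = 2
a_20 = 0·2 + 11·10 = 6
a_21 = 0·6 + 11·2 = 9
a_22 = 0·9 + 11·6 = 1
a_23 = 0·1 + 11·9 = 8
a_24 = 0·8 + 11·1 = 11
a_25 = 0·11 + 11·8 = 10
(a_24, a_25) = (11, 10) = (a_0, a_1), so the sequence has period 24.
345 ≡ 9 (mod 24), hence a_345 = a_9 = 4.

4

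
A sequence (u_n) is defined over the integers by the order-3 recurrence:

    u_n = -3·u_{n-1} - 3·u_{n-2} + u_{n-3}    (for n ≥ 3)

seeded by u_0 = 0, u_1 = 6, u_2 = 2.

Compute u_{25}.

u_3 = -3·2 + -3·6 + 1·0 = -24
u_4 = -3·-24 + -3·2 + 1·6 = 72
u_5 = -3·72 + -3·-24 + 1·2 = -142
u_6 = -3·-142 + -3·72 + 1·-24 = 186
u_7 = -3·186 + -3·-142 + 1·72 = -60
u_8 = -3·-60 + -3·186 + 1·-142 = -520
u_9 = -3·-520 + -3·-60 + 1·186 = 1926
u_10 = -3·1926 + -3·-520 + 1·-60 = -4278
u_11 = -3·-4278 + -3·1926 + 1·-520 = 6536
u_12 = -3·6536 + -3·-4278 + 1·1926 = -4848
u_13 = -3·-4848 + -3·6536 + 1·-4278 = -9342
u_14 = -3·-9342 + -3·-4848 + 1·6536 = 49106
u_15 = -3·49106 + -3·-9342 + 1·-4848 = -124140
u_16 = -3·-124140 + -3·49106 + 1·-9342 = 215760
u_17 = -3·215760 + -3·-124140 + 1·49106 = -225754
u_18 = -3·-225754 + -3·215760 + 1·-124140 = -94158
u_19 = -3·-94158 + -3·-225754 + 1·215760 = 1175496
u_20 = -3·1175496 + -3·-94158 + 1·-225754 = -3469768
u_21 = -3·-3469768 + -3·1175496 + 1·-94158 = 6788658
u_22 = -3·6788658 + -3·-3469768 + 1·1175496 = -8781174
u_23 = -3·-8781174 + -3·6788658 + 1·-3469768 = 2507780
u_24 = -3·2507780 + -3·-8781174 + 1·6788658 = 25608840
u_25 = -3·25608840 + -3·2507780 + 1·-8781174 = -93131034

-93131034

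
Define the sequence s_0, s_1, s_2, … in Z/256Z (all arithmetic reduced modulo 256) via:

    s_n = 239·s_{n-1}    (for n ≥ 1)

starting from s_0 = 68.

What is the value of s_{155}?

s_1 = 239·68 = 124
s_2 = 239·124 = 196
s_3 = 239·196 = 252
s_4 = 239·252 = 68
(s_4) = (68) = (s_0), so the sequence has period 4.
155 ≡ 3 (mod 4), hence s_155 = s_3 = 252.

252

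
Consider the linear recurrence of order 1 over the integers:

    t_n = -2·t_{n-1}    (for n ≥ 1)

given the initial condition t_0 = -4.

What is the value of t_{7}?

512

t_1 = -2·-4 = 8
t_2 = -2·8 = -16
t_3 = -2·-16 = 32
t_4 = -2·32 = -64
t_5 = -2·-64 = 128
t_6 = -2·128 = -256
t_7 = -2·-256 = 512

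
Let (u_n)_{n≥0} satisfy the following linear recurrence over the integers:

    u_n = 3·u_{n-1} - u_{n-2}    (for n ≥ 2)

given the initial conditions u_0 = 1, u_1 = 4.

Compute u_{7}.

u_2 = 3·4 + -1·1 = 11
u_3 = 3·11 + -1·4 = 29
u_4 = 3·29 + -1·11 = 76
u_5 = 3·76 + -1·29 = 199
u_6 = 3·199 + -1·76 = 521
u_7 = 3·521 + -1·199 = 1364

1364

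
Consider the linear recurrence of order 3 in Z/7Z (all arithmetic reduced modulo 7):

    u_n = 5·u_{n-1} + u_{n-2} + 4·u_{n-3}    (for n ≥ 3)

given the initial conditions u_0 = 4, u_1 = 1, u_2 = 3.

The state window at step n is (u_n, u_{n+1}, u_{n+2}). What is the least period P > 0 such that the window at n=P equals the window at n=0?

171

n=0: window = (4, 1, 3)
n=1: window = (1, 3, 4)
n=2: window = (3, 4, 6)
n=3: window = (4, 6, 4)
n=4: window = (6, 4, 0)
n=5: window = (4, 0, 0)
n=6: window = (0, 0, 2)
n=7: window = (0, 2, 3)
n=8: window = (2, 3, 3)
n=9: window = (3, 3, 5)
n=10: window = (3, 5, 5)
n=11: window = (5, 5, 0)
n=12: window = (5, 0, 4)
n=13: window = (0, 4, 5)
n=14: window = (4, 5, 1)
n=15: window = (5, 1, 5)
n=16: window = (1, 5, 4)
n=17: window = (5, 4, 1)
n=18: window = (4, 1, 1)
n=19: window = (1, 1, 1)
n=20: window = (1, 1, 3)
n=21: window = (1, 3, 6)
n=22: window = (3, 6, 2)
n=23: window = (6, 2, 0)
n=24: window = (2, 0, 5)
n=25: window = (0, 5, 5)
n=26: window = (5, 5, 2)
n=27: window = (5, 2, 0)
n=28: window = (2, 0, 1)
n=29: window = (0, 1, 6)
n=30: window = (1, 6, 3)
n=31: window = (6, 3, 4)
n=32: window = (3, 4, 5)
n=33: window = (4, 5, 6)
n=34: window = (5, 6, 2)
n=35: window = (6, 2, 1)
n=36: window = (2, 1, 3)
n=37: window = (1, 3, 3)
n=38: window = (3, 3, 1)
n=39: window = (3, 1, 6)
n=40: window = (1, 6, 1)
…
n=169: window = (0, 2, 4)
n=170: window = (2, 4, 1)
n=171: window = (4, 1, 3)
window at n=171 equals window at n=0 → period = 171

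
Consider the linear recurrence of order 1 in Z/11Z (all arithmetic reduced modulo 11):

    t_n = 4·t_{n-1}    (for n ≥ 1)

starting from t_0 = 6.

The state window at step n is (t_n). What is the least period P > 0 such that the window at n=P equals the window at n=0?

5

n=0: window = (6)
n=1: window = (2)
n=2: window = (8)
n=3: window = (10)
n=4: window = (7)
n=5: window = (6)
window at n=5 equals window at n=0 → period = 5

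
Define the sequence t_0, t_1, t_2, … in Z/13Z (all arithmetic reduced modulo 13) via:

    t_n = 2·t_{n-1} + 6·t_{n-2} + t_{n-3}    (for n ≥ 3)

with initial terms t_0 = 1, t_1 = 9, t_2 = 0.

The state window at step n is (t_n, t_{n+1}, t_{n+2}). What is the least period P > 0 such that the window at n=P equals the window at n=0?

n=0: window = (1, 9, 0)
n=1: window = (9, 0, 3)
n=2: window = (0, 3, 2)
n=3: window = (3, 2, 9)
n=4: window = (2, 9, 7)
n=5: window = (9, 7, 5)
n=6: window = (7, 5, 9)
n=7: window = (5, 9, 3)
n=8: window = (9, 3, 0)
n=9: window = (3, 0, 1)
n=10: window = (0, 1, 5)
n=11: window = (1, 5, 3)
n=12: window = (5, 3, 11)
n=13: window = (3, 11, 6)
n=14: window = (11, 6, 3)
n=15: window = (6, 3, 1)
n=16: window = (3, 1, 0)
n=17: window = (1, 0, 9)
n=18: window = (0, 9, 6)
n=19: window = (9, 6, 1)
n=20: window = (6, 1, 8)
n=21: window = (1, 8, 2)
n=22: window = (8, 2, 1)
n=23: window = (2, 1, 9)
n=24: window = (1, 9, 0)
window at n=24 equals window at n=0 → period = 24

24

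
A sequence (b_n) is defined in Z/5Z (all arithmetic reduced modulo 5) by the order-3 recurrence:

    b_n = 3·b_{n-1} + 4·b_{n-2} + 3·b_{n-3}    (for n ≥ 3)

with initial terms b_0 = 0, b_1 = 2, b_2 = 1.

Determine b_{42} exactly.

b_3 = 3·1 + 4·2 + 3·0 = 1
b_4 = 3·1 + 4·1 + 3·2 = 3
b_5 = 3·3 + 4·1 + 3·1 = 1
b_6 = 3·1 + 4·3 + 3·1 = 3
b_7 = 3·3 + 4·1 + 3·3 = 2
b_8 = 3·2 + 4·3 + 3·1 = 1
b_9 = 3·1 + 4·2 + 3·3 = 0
b_10 = 3·0 + 4·1 + 3·2 = 0
b_11 = 3·0 + 4·0 + 3·1 = 3
b_12 = 3·3 + 4·0 + 3·0 = 4
b_13 = 3·4 + 4·3 + 3·0 = 4
b_14 = 3·4 + 4·4 + 3·3 = 2
b_15 = 3·2 + 4·4 + 3·4 = 4
b_16 = 3·4 + 4·2 + 3·4 = 2
b_17 = 3·2 + 4·4 + 3·2 = 3
b_18 = 3·3 + 4·2 + 3·4 = 4
b_19 = 3·4 + 4·3 + 3·2 = 0
b_20 = 3·0 + 4·4 + 3·3 = 0
b_21 = 3·0 + 4·0 + 3·4 = 2
b_22 = 3·2 + 4·0 + 3·0 = 1
(b_20, b_21, b_22) = (0, 2, 1) = (b_0, b_1, b_2), so the sequence has period 20.
42 ≡ 2 (mod 20), hence b_42 = b_2 = 1.

1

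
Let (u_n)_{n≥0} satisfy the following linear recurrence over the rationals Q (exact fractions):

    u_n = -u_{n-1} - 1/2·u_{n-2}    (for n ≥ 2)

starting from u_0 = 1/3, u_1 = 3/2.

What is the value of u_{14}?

u_2 = -1·3/2 + -1/2·1/3 = -5/3
u_3 = -1·-5/3 + -1/2·3/2 = 11/12
u_4 = -1·11/12 + -1/2·-5/3 = -1/12
u_5 = -1·-1/12 + -1/2·11/12 = -3/8
u_6 = -1·-3/8 + -1/2·-1/12 = 5/12
u_7 = -1·5/12 + -1/2·-3/8 = -11/48
u_8 = -1·-11/48 + -1/2·5/12 = 1/48
u_9 = -1·1/48 + -1/2·-11/48 = 3/32
u_10 = -1·3/32 + -1/2·1/48 = -5/48
u_11 = -1·-5/48 + -1/2·3/32 = 11/192
u_12 = -1·11/192 + -1/2·-5/48 = -1/192
u_13 = -1·-1/192 + -1/2·11/192 = -3/128
u_14 = -1·-3/128 + -1/2·-1/192 = 5/192

5/192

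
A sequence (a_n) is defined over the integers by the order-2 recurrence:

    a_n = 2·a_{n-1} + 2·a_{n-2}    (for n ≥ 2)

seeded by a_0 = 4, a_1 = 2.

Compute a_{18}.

a_2 = 2·2 + 2·4 = 12
a_3 = 2·12 + 2·2 = 28
a_4 = 2·28 + 2·12 = 80
a_5 = 2·80 + 2·28 = 216
a_6 = 2·216 + 2·80 = 592
a_7 = 2·592 + 2·216 = 1616
a_8 = 2·1616 + 2·592 = 4416
a_9 = 2·4416 + 2·1616 = 12064
a_10 = 2·12064 + 2·4416 = 32960
a_11 = 2·32960 + 2·12064 = 90048
a_12 = 2·90048 + 2·32960 = 246016
a_13 = 2·246016 + 2·90048 = 672128
a_14 = 2·672128 + 2·246016 = 1836288
a_15 = 2·1836288 + 2·672128 = 5016832
a_16 = 2·5016832 + 2·1836288 = 13706240
a_17 = 2·13706240 + 2·5016832 = 37446144
a_18 = 2·37446144 + 2·13706240 = 102304768

102304768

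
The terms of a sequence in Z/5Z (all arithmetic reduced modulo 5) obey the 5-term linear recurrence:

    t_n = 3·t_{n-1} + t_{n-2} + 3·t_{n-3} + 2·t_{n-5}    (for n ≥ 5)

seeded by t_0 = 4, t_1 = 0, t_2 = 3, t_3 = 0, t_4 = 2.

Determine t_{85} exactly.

t_5 = 3·2 + 1·0 + 3·3 + 0·0 + 2·4 = 3
t_6 = 3·3 + 1·2 + 3·0 + 0·3 + 2·0 = 1
t_7 = 3·1 + 1·3 + 3·2 + 0·0 + 2·3 = 3
t_8 = 3·3 + 1·1 + 3·3 + 0·2 + 2·0 = 4
t_9 = 3·4 + 1·3 + 3·1 + 0·3 + 2·2 = 2
t_10 = 3·2 + 1·4 + 3·3 + 0·1 + 2·3 = 0
t_11 = 3·0 + 1·2 + 3·4 + 0·3 + 2·1 = 1
t_12 = 3·1 + 1·0 + 3·2 + 0·4 + 2·3 = 0
t_13 = 3·0 + 1·1 + 3·0 + 0·2 + 2·4 = 4
t_14 = 3·4 + 1·0 + 3·1 + 0·0 + 2·2 = 4
t_15 = 3·4 + 1·4 + 3·0 + 0·1 + 2·0 = 1
t_16 = 3·1 + 1·4 + 3·4 + 0·0 + 2·1 = 1
t_17 = 3·1 + 1·1 + 3·4 + 0·4 + 2·0 = 1
t_18 = 3·1 + 1·1 + 3·1 + 0·4 + 2·4 = 0
t_19 = 3·0 + 1·1 + 3·1 + 0·1 + 2·4 = 2
t_20 = 3·2 + 1·0 + 3·1 + 0·1 + 2·1 = 1
t_21 = 3·1 + 1·2 + 3·0 + 0·1 + 2·1 = 2
t_22 = 3·2 + 1·1 + 3·2 + 0·0 + 2·1 = 0
t_23 = 3·0 + 1·2 + 3·1 + 0·2 + 2·0 = 0
t_24 = 3·0 + 1·0 + 3·2 + 0·1 + 2·2 = 0
t_25 = 3·0 + 1·0 + 3·0 + 0·2 + 2·1 = 2
t_26 = 3·2 + 1·0 + 3·0 + 0·0 + 2·2 = 0
t_27 = 3·0 + 1·2 + 3·0 + 0·0 + 2·0 = 2
t_28 = 3·2 + 1·0 + 3·2 + 0·0 + 2·0 = 2
t_29 = 3·2 + 1·2 + 3·0 + 0·2 + 2·0 = 3
t_30 = 3·3 + 1·2 + 3·2 + 0·0 + 2·2 = 1
t_31 = 3·1 + 1·3 + 3·2 + 0·2 + 2·0 = 2
t_32 = 3·2 + 1·1 + 3·3 + 0·2 + 2·2 = 0
t_33 = 3·0 + 1·2 + 3·1 + 0·3 + 2·2 = 4
t_34 = 3·4 + 1·0 + 3·2 + 0·1 + 2·3 = 4
t_35 = 3·4 + 1·4 + 3·0 + 0·2 + 2·1 = 3
t_36 = 3·3 + 1·4 + 3·4 + 0·0 + 2·2 = 4
t_37 = 3·4 + 1·3 + 3·4 + 0·4 + 2·0 = 2
t_38 = 3·2 + 1·4 + 3·3 + 0·4 + 2·4 = 2
t_39 = 3·2 + 1·2 + 3·4 + 0·3 + 2·4 = 3
t_40 = 3·3 + 1·2 + 3·2 + 0·4 + 2·3 = 3
t_41 = 3·3 + 1·3 + 3·2 + 0·2 + 2·4 = 1
t_42 = 3·1 + 1·3 + 3·3 + 0·2 + 2·2 = 4
t_43 = 3·4 + 1·1 + 3·3 + 0·3 + 2·2 = 1
t_44 = 3·1 + 1·4 + 3·1 + 0·3 + 2·3 = 1
t_45 = 3·1 + 1·1 + 3·4 + 0·1 + 2·3 = 2
t_46 = 3·2 + 1·1 + 3·1 + 0·4 + 2·1 = 2
t_47 = 3·2 + 1·2 + 3·1 + 0·1 + 2·4 = 4
t_48 = 3·4 + 1·2 + 3·2 + 0·1 + 2·1 = 2
t_49 = 3·2 + 1·4 + 3·2 + 0·2 + 2·1 = 3
t_50 = 3·3 + 1·2 + 3·4 + 0·2 + 2·2 = 2
t_51 = 3·2 + 1·3 + 3·2 + 0·4 + 2·2 = 4
t_52 = 3·4 + 1·2 + 3·3 + 0·2 + 2·4 = 1
t_53 = 3·1 + 1·4 + 3·2 + 0·3 + 2·2 = 2
t_54 = 3·2 + 1·1 + 3·4 + 0·2 + 2·3 = 0
t_55 = 3·0 + 1·2 + 3·1 + 0·4 + 2·2 = 4
t_56 = 3·4 + 1·0 + 3·2 + 0·1 + 2·4 = 1
t_57 = 3·1 + 1·4 + 3·0 + 0·2 + 2·1 = 4
t_58 = 3·4 + 1·1 + 3·4 + 0·0 + 2·2 = 4
t_59 = 3·4 + 1·4 + 3·1 + 0·4 + 2·0 = 4
t_60 = 3·4 + 1·4 + 3·4 + 0·1 + 2·4 = 1
t_61 = 3·1 + 1·4 + 3·4 + 0·4 + 2·1 = 1
t_62 = 3·1 + 1·1 + 3·4 + 0·4 + 2·4 = 4
t_63 = 3·4 + 1·1 + 3·1 + 0·4 + 2·4 = 4
t_64 = 3·4 + 1·4 + 3·1 + 0·1 + 2·4 = 2
t_65 = 3·2 + 1·4 + 3·4 + 0·1 + 2·1 = 4
t_66 = 3·4 + 1·2 + 3·4 + 0·4 + 2·1 = 3
t_67 = 3·3 + 1·4 + 3·2 + 0·4 + 2·4 = 2
t_68 = 3·2 + 1·3 + 3·4 + 0·2 + 2·4 = 4
t_69 = 3·4 + 1·2 + 3·3 + 0·4 + 2·2 = 2
t_70 = 3·2 + 1·4 + 3·2 + 0·3 + 2·4 = 4
t_71 = 3·4 + 1·2 + 3·4 + 0·2 + 2·3 = 2
t_72 = 3·2 + 1·4 + 3·2 + 0·4 + 2·2 = 0
t_73 = 3·0 + 1·2 + 3·4 + 0·2 + 2·4 = 2
t_74 = 3·2 + 1·0 + 3·2 + 0·4 + 2·2 = 1
t_75 = 3·1 + 1·2 + 3·0 + 0·2 + 2·4 = 3
t_76 = 3·3 + 1·1 + 3·2 + 0·0 + 2·2 = 0
t_77 = 3·0 + 1·3 + 3·1 + 0·2 + 2·0 = 1
t_78 = 3·1 + 1·0 + 3·3 + 0·1 + 2·2 = 1
t_79 = 3·1 + 1·1 + 3·0 + 0·3 + 2·1 = 1
t_80 = 3·1 + 1·1 + 3·1 + 0·0 + 2·3 = 3
t_81 = 3·3 + 1·1 + 3·1 + 0·1 + 2·0 = 3
t_82 = 3·3 + 1·3 + 3·1 + 0·1 + 2·1 = 2
t_83 = 3·2 + 1·3 + 3·3 + 0·1 + 2·1 = 0
t_84 = 3·0 + 1·2 + 3·3 + 0·3 + 2·1 = 3
t_85 = 3·3 + 1·0 + 3·2 + 0·3 + 2·3 = 1

1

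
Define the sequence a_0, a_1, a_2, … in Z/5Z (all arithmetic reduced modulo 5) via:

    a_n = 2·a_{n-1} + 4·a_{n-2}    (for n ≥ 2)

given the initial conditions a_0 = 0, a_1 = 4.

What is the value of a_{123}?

a_2 = 2·4 + 4·0 = 3
a_3 = 2·3 + 4·4 = 2
a_4 = 2·2 + 4·3 = 1
a_5 = 2·1 + 4·2 = 0
a_6 = 2·0 + 4·1 = 4
(a_5, a_6) = (0, 4) = (a_0, a_1), so the sequence has period 5.
123 ≡ 3 (mod 5), hence a_123 = a_3 = 2.

2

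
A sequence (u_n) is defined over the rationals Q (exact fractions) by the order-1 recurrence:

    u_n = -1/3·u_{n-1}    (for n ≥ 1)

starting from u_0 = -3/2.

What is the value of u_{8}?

-1/4374

u_1 = -1/3·-3/2 = 1/2
u_2 = -1/3·1/2 = -1/6
u_3 = -1/3·-1/6 = 1/18
u_4 = -1/3·1/18 = -1/54
u_5 = -1/3·-1/54 = 1/162
u_6 = -1/3·1/162 = -1/486
u_7 = -1/3·-1/486 = 1/1458
u_8 = -1/3·1/1458 = -1/4374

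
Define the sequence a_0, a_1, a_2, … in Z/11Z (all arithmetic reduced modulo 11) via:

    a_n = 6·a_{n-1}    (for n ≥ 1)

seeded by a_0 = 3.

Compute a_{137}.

a_1 = 6·3 = 7
a_2 = 6·7 = 9
a_3 = 6·9 = 10
a_4 = 6·10 = 5
a_5 = 6·5 = 8
a_6 = 6·8 = 4
a_7 = 6·4 = 2
a_8 = 6·2 = 1
a_9 = 6·1 = 6
a_10 = 6·6 = 3
(a_10) = (3) = (a_0), so the sequence has period 10.
137 ≡ 7 (mod 10), hence a_137 = a_7 = 2.

2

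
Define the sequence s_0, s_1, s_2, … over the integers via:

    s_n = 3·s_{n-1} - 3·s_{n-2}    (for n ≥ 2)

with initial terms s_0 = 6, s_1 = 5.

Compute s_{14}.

s_2 = 3·5 + -3·6 = -3
s_3 = 3·-3 + -3·5 = -24
s_4 = 3·-24 + -3·-3 = -63
s_5 = 3·-63 + -3·-24 = -117
s_6 = 3·-117 + -3·-63 = -162
s_7 = 3·-162 + -3·-117 = -135
s_8 = 3·-135 + -3·-162 = 81
s_9 = 3·81 + -3·-135 = 648
s_10 = 3·648 + -3·81 = 1701
s_11 = 3·1701 + -3·648 = 3159
s_12 = 3·3159 + -3·1701 = 4374
s_13 = 3·4374 + -3·3159 = 3645
s_14 = 3·3645 + -3·4374 = -2187

-2187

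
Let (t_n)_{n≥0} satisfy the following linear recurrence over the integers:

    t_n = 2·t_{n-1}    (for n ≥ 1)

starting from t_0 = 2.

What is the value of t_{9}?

1024

t_1 = 2·2 = 4
t_2 = 2·4 = 8
t_3 = 2·8 = 16
t_4 = 2·16 = 32
t_5 = 2·32 = 64
t_6 = 2·64 = 128
t_7 = 2·128 = 256
t_8 = 2·256 = 512
t_9 = 2·512 = 1024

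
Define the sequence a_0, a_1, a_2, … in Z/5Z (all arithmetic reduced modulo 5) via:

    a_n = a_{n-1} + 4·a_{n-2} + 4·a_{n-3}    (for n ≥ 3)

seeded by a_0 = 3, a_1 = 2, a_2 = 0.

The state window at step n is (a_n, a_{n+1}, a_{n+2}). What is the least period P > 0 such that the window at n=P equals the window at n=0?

n=0: window = (3, 2, 0)
n=1: window = (2, 0, 0)
n=2: window = (0, 0, 3)
n=3: window = (0, 3, 3)
n=4: window = (3, 3, 0)
n=5: window = (3, 0, 4)
n=6: window = (0, 4, 1)
n=7: window = (4, 1, 2)
n=8: window = (1, 2, 2)
n=9: window = (2, 2, 4)
n=10: window = (2, 4, 0)
n=11: window = (4, 0, 4)
n=12: window = (0, 4, 0)
n=13: window = (4, 0, 1)
n=14: window = (0, 1, 2)
n=15: window = (1, 2, 1)
n=16: window = (2, 1, 3)
n=17: window = (1, 3, 0)
n=18: window = (3, 0, 1)
n=19: window = (0, 1, 3)
n=20: window = (1, 3, 2)
n=21: window = (3, 2, 3)
n=22: window = (2, 3, 3)
n=23: window = (3, 3, 3)
n=24: window = (3, 3, 2)
n=25: window = (3, 2, 1)
n=26: window = (2, 1, 1)
n=27: window = (1, 1, 3)
n=28: window = (1, 3, 1)
n=29: window = (3, 1, 2)
n=30: window = (1, 2, 3)
n=31: window = (2, 3, 0)
n=32: window = (3, 0, 0)
n=33: window = (0, 0, 2)
n=34: window = (0, 2, 2)
n=35: window = (2, 2, 0)
n=36: window = (2, 0, 1)
n=37: window = (0, 1, 4)
n=38: window = (1, 4, 3)
n=39: window = (4, 3, 3)
n=40: window = (3, 3, 1)
…
n=60: window = (2, 4, 3)
n=61: window = (4, 3, 2)
n=62: window = (3, 2, 0)
window at n=62 equals window at n=0 → period = 62

62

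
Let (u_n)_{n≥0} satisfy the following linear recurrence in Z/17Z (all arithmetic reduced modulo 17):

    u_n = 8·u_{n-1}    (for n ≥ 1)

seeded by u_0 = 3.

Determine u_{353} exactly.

u_1 = 8·3 = 7
u_2 = 8·7 = 5
u_3 = 8·5 = 6
u_4 = 8·6 = 14
u_5 = 8·14 = 10
u_6 = 8·10 = 12
u_7 = 8·12 = 11
u_8 = 8·11 = 3
(u_8) = (3) = (u_0), so the sequence has period 8.
353 ≡ 1 (mod 8), hence u_353 = u_1 = 7.

7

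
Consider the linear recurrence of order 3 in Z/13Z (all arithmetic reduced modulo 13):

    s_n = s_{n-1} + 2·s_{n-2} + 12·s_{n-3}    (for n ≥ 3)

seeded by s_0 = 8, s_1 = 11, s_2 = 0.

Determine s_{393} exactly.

s_3 = 1·0 + 2·11 + 12·8 = 1
s_4 = 1·1 + 2·0 + 12·11 = 3
s_5 = 1·3 + 2·1 + 12·0 = 5
s_6 = 1·5 + 2·3 + 12·1 = 10
s_7 = 1·10 + 2·5 + 12·3 = 4
s_8 = 1·4 + 2·10 + 12·5 = 6
s_9 = 1·6 + 2·4 + 12·10 = 4
s_10 = 1·4 + 2·6 + 12·4 = 12
s_11 = 1·12 + 2·4 + 12·6 = 1
s_12 = 1·1 + 2·12 + 12·4 = 8
s_13 = 1·8 + 2·1 + 12·12 = 11
s_14 = 1·11 + 2·8 + 12·1 = 0
(s_12, s_13, s_14) = (8, 11, 0) = (s_0, s_1, s_2), so the sequence has period 12.
393 ≡ 9 (mod 12), hence s_393 = s_9 = 4.

4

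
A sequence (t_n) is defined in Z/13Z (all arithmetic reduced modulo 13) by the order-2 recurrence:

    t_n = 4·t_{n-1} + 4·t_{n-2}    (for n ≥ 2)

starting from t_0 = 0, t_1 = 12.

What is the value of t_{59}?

2

t_2 = 4·12 + 4·0 = 9
t_3 = 4·9 + 4·12 = 6
t_4 = 4·6 + 4·9 = 8
t_5 = 4·8 + 4·6 = 4
t_6 = 4·4 + 4·8 = 9
t_7 = 4·9 + 4·4 = 0
t_8 = 4·0 + 4·9 = 10
t_9 = 4·10 + 4·0 = 1
t_10 = 4·1 + 4·10 = 5
t_11 = 4·5 + 4·1 = 11
t_12 = 4·11 + 4·5 = 12
t_13 = 4·12 + 4·11 = 1
t_14 = 4·1 + 4·12 = 0
t_15 = 4·0 + 4·1 = 4
t_16 = 4·4 + 4·0 = 3
t_17 = 4·3 + 4·4 = 2
t_18 = 4·2 + 4·3 = 7
t_19 = 4·7 + 4·2 = 10
t_20 = 4·10 + 4·7 = 3
t_21 = 4·3 + 4·10 = 0
t_22 = 4·0 + 4·3 = 12
(t_21, t_22) = (0, 12) = (t_0, t_1), so the sequence has period 21.
59 ≡ 17 (mod 21), hence t_59 = t_17 = 2.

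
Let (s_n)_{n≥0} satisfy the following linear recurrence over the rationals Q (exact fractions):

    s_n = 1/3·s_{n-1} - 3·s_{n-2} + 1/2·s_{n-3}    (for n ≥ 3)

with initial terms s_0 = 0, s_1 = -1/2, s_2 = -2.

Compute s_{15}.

-41488813675/51018336

s_3 = 1/3·-2 + -3·-1/2 + 1/2·0 = 5/6
s_4 = 1/3·5/6 + -3·-2 + 1/2·-1/2 = 217/36
s_5 = 1/3·217/36 + -3·5/6 + 1/2·-2 = -161/108
s_6 = 1/3·-161/108 + -3·217/36 + 1/2·5/6 = -5885/324
s_7 = 1/3·-5885/324 + -3·-161/108 + 1/2·217/36 = 2783/1944
s_8 = 1/3·2783/1944 + -3·-5885/324 + 1/2·-161/108 = 158113/2916
s_9 = 1/3·158113/2916 + -3·2783/1944 + 1/2·-5885/324 = 41095/8748
s_10 = 1/3·41095/8748 + -3·158113/2916 + 1/2·2783/1944 = -16836683/104976
s_11 = 1/3·-16836683/104976 + -3·41095/8748 + 1/2·158113/2916 = -12736841/314928
s_12 = 1/3·-12736841/314928 + -3·-16836683/104976 + 1/2·41095/8748 = 222036365/472392
s_13 = 1/3·222036365/472392 + -3·-12736841/314928 + 1/2·-16836683/104976 = 1121344433/5668704
s_14 = 1/3·1121344433/5668704 + -3·222036365/472392 + 1/2·-12736841/314928 = -11601238847/8503056
s_15 = 1/3·-11601238847/8503056 + -3·1121344433/5668704 + 1/2·222036365/472392 = -41488813675/51018336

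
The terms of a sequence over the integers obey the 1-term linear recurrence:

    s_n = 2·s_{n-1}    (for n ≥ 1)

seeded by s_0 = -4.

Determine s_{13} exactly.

-32768

s_1 = 2·-4 = -8
s_2 = 2·-8 = -16
s_3 = 2·-16 = -32
s_4 = 2·-32 = -64
s_5 = 2·-64 = -128
s_6 = 2·-128 = -256
s_7 = 2·-256 = -512
s_8 = 2·-512 = -1024
s_9 = 2·-1024 = -2048
s_10 = 2·-2048 = -4096
s_11 = 2·-4096 = -8192
s_12 = 2·-8192 = -16384
s_13 = 2·-16384 = -32768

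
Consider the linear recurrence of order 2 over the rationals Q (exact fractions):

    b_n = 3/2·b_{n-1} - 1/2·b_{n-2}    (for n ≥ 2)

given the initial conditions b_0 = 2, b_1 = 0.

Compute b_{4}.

b_2 = 3/2·0 + -1/2·2 = -1
b_3 = 3/2·-1 + -1/2·0 = -3/2
b_4 = 3/2·-3/2 + -1/2·-1 = -7/4

-7/4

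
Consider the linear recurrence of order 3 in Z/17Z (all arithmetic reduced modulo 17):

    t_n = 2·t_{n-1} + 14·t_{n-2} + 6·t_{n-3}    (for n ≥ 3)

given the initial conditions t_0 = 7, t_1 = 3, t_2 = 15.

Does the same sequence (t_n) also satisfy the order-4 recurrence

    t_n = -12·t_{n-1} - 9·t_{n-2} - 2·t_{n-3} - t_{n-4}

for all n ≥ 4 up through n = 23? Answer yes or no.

yes

Terms t_0..t_23: 7, 3, 15, 12, 14, 14, 7, 5, 5, 3, 4, 12, 13, 14, 10, 5, 13, 3, 14, 12, 0, 14, 15, 5
n=4: candidate gives 14, actual t_4 = 14 ✓
n=5: candidate gives 14, actual t_5 = 14 ✓
n=6: candidate gives 7, actual t_6 = 7 ✓
n=7: candidate gives 5, actual t_7 = 5 ✓
n=8: candidate gives 5, actual t_8 = 5 ✓
n=9: candidate gives 3, actual t_9 = 3 ✓
n=10: candidate gives 4, actual t_10 = 4 ✓
n=11: candidate gives 12, actual t_11 = 12 ✓
n=12: candidate gives 13, actual t_12 = 13 ✓
n=13: candidate gives 14, actual t_13 = 14 ✓
n=14: candidate gives 10, actual t_14 = 10 ✓
n=15: candidate gives 5, actual t_15 = 5 ✓
n=16: candidate gives 13, actual t_16 = 13 ✓
n=17: candidate gives 3, actual t_17 = 3 ✓
n=18: candidate gives 14, actual t_18 = 14 ✓
n=19: candidate gives 12, actual t_19 = 12 ✓
n=20: candidate gives 0, actual t_20 = 0 ✓
n=21: candidate gives 14, actual t_21 = 14 ✓
n=22: candidate gives 15, actual t_22 = 15 ✓
n=23: candidate gives 5, actual t_23 = 5 ✓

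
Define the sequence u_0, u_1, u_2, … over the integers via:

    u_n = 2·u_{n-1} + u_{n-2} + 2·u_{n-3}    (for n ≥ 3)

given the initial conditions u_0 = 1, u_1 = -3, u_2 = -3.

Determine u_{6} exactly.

-155

u_3 = 2·-3 + 1·-3 + 2·1 = -7
u_4 = 2·-7 + 1·-3 + 2·-3 = -23
u_5 = 2·-23 + 1·-7 + 2·-3 = -59
u_6 = 2·-59 + 1·-23 + 2·-7 = -155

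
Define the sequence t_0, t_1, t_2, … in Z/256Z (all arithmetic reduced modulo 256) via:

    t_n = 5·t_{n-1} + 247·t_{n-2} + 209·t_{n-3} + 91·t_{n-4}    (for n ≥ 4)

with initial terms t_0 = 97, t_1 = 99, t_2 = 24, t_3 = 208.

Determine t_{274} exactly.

t_4 = 5·208 + 247·24 + 209·99 + 91·97 = 134
t_5 = 5·134 + 247·208 + 209·24 + 91·99 = 23
t_6 = 5·23 + 247·134 + 209·208 + 91·24 = 21
t_7 = 5·21 + 247·23 + 209·134 + 91·208 = 240
t_8 = 5·240 + 247·21 + 209·23 + 91·134 = 92
t_9 = 5·92 + 247·240 + 209·21 + 91·23 = 174
Continuing the recurrence:
  t_10 = 145;  t_11 = 35;  t_12 = 88;  t_13 = 184;  t_14 = 158;  t_15 = 231
  t_16 = 117;  t_17 = 144;  t_18 = 116;  t_19 = 214;  t_20 = 65;  t_21 = 163
  t_22 = 216;  t_23 = 160;  t_24 = 182;  t_25 = 55;  t_26 = 21;  t_27 = 240
  t_28 = 140;  t_29 = 254;  t_30 = 113;  t_31 = 227;  t_32 = 152;  t_33 = 136
  t_34 = 206;  t_35 = 7;  t_36 = 245;  t_37 = 16;  t_38 = 164;  t_39 = 38
  t_40 = 33;  t_41 = 227;  t_42 = 152;  t_43 = 112;  t_44 = 230;  t_45 = 87
  t_46 = 21;  t_47 = 240;  t_48 = 188;  t_49 = 78;  t_50 = 81;  t_51 = 163
  t_52 = 216;  t_53 = 88;  t_54 = 254;  t_55 = 39;  t_56 = 117;  t_57 = 144
  t_58 = 212;  t_59 = 118;  t_60 = 1;  t_61 = 35;  t_62 = 88;  t_63 = 64
  t_64 = 22;  t_65 = 119;  t_66 = 21;  t_67 = 240;  t_68 = 236;  t_69 = 158
  t_70 = 49;  t_71 = 99;  t_72 = 24;  t_73 = 40;  t_74 = 46;  t_75 = 71
  t_76 = 245;  t_77 = 16;  t_78 = 4;  t_79 = 198;  t_80 = 225;  t_81 = 99
  t_82 = 24;  t_83 = 16;  t_84 = 70;  t_85 = 151;  t_86 = 21;  t_87 = 240
  t_88 = 28;  t_89 = 238;  t_90 = 17;  t_91 = 35;  t_92 = 88;  t_93 = 248
  t_94 = 94;  t_95 = 103;  t_96 = 117;  t_97 = 144;  t_98 = 52;  t_99 = 22
  t_100 = 193;  t_101 = 163;  t_102 = 216;  t_103 = 224;  t_104 = 118;  t_105 = 183
  t_106 = 21;  t_107 = 240;  t_108 = 76;  t_109 = 62;  t_110 = 241;  t_111 = 227
  t_112 = 152;  t_113 = 200;  t_114 = 142;  t_115 = 135;  t_116 = 245;  t_117 = 16
  t_118 = 100;  t_119 = 102;  t_120 = 161;  t_121 = 227;  t_122 = 152;  t_123 = 176
  t_124 = 166;  t_125 = 215;  t_126 = 21;  t_127 = 240;  t_128 = 124;  t_129 = 142
  t_130 = 209;  t_131 = 163;  t_132 = 216;  t_133 = 152;  t_134 = 190;  t_135 = 167
  t_136 = 117;  t_137 = 144;  t_138 = 148;  t_139 = 182;  t_140 = 129;  t_141 = 35
  t_142 = 88;  t_143 = 128;  t_144 = 214;  t_145 = 247;  t_146 = 21;  t_147 = 240
  t_148 = 172;  t_149 = 222;  t_150 = 177;  t_151 = 99;  t_152 = 24;  t_153 = 104
  t_154 = 238;  t_155 = 199;  t_156 = 245;  t_157 = 16;  t_158 = 196;  t_159 = 6
  t_160 = 97;  t_161 = 99;  t_162 = 24;  t_163 = 80;  t_164 = 6;  t_165 = 23
  t_166 = 21;  t_167 = 240;  t_168 = 220;  t_169 = 46;  t_170 = 145;  t_171 = 35
  t_172 = 88;  t_173 = 56;  t_174 = 30;  t_175 = 231;  t_176 = 117;  t_177 = 144
  t_178 = 244;  t_179 = 86;  t_180 = 65;  t_181 = 163;  t_182 = 216;  t_183 = 32
  t_184 = 54;  t_185 = 55;  t_186 = 21;  t_187 = 240;  t_188 = 12;  t_189 = 126
  t_190 = 113;  t_191 = 227;  t_192 = 152;  t_193 = 8;  t_194 = 78;  t_195 = 7
  t_196 = 245;  t_197 = 16;  t_198 = 36;  t_199 = 166;  t_200 = 33;  t_201 = 227
  t_202 = 152;  t_203 = 240;  t_204 = 102;  t_205 = 87;  t_206 = 21;  t_207 = 240
  t_208 = 60;  t_209 = 206;  t_210 = 81;  t_211 = 163;  t_212 = 216;  t_213 = 216
  t_214 = 126;  t_215 = 39;  t_216 = 117;  t_217 = 144;  t_218 = 84;  t_219 = 246
  t_220 = 1;  t_221 = 35;  t_222 = 88;  t_223 = 192;  t_224 = 150;  t_225 = 119
  t_226 = 21;  t_227 = 240;  t_228 = 108;  t_229 = 30;  t_230 = 49;  t_231 = 99
  t_232 = 24;  t_233 = 168;  t_234 = 174;  t_235 = 71;  t_236 = 245;  t_237 = 16
  t_238 = 132;  t_239 = 70;  t_240 = 225;  t_241 = 99;  t_242 = 24;  t_243 = 144
  t_244 = 198;  t_245 = 151;  t_246 = 21;  t_247 = 240;  t_248 = 156;  t_249 = 110
  t_250 = 17;  t_251 = 35;  t_252 = 88;  t_253 = 120;  t_254 = 222;  t_255 = 103
  t_256 = 117;  t_257 = 144;  t_258 = 180;  t_259 = 150;  t_260 = 193;  t_261 = 163
  t_262 = 216;  t_263 = 96;  t_264 = 246;  t_265 = 183;  t_266 = 21;  t_267 = 240
  t_268 = 204;  t_269 = 190;  t_270 = 241;  t_271 = 227;  t_272 = 152
t_273 = 5·152 + 247·227 + 209·241 + 91·190 = 72
t_274 = 5·72 + 247·152 + 209·227 + 91·241 = 14

14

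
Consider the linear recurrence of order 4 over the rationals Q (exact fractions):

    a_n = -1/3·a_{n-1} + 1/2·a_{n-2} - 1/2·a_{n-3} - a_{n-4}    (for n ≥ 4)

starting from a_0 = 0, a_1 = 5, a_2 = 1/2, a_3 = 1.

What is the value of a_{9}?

1630/729

a_4 = -1/3·1 + 1/2·1/2 + -1/2·5 + -1·0 = -31/12
a_5 = -1/3·-31/12 + 1/2·1 + -1/2·1/2 + -1·5 = -35/9
a_6 = -1/3·-35/9 + 1/2·-31/12 + -1/2·1 + -1·1/2 = -215/216
a_7 = -1/3·-215/216 + 1/2·-35/9 + -1/2·-31/12 + -1·1 = -107/81
a_8 = -1/3·-107/81 + 1/2·-215/216 + -1/2·-35/9 + -1·-31/12 = 17381/3888
a_9 = -1/3·17381/3888 + 1/2·-107/81 + -1/2·-215/216 + -1·-35/9 = 1630/729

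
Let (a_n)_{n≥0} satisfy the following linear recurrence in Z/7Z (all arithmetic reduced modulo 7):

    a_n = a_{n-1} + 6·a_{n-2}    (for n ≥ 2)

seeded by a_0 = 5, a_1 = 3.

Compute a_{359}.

2

a_2 = 1·3 + 6·5 = 5
a_3 = 1·5 + 6·3 = 2
a_4 = 1·2 + 6·5 = 4
a_5 = 1·4 + 6·2 = 2
a_6 = 1·2 + 6·4 = 5
a_7 = 1·5 + 6·2 = 3
(a_6, a_7) = (5, 3) = (a_0, a_1), so the sequence has period 6.
359 ≡ 5 (mod 6), hence a_359 = a_5 = 2.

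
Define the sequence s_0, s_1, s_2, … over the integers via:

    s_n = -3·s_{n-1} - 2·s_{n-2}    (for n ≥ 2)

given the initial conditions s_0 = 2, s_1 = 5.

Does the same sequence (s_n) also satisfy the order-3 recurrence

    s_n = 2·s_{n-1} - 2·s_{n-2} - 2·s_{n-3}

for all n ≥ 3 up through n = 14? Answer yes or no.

no

Terms s_0..s_14: 2, 5, -19, 47, -103, 215, -439, 887, -1783, 3575, -7159, 14327, -28663, 57335, -114679
n=3: candidate gives -52, actual s_3 = 47 ✗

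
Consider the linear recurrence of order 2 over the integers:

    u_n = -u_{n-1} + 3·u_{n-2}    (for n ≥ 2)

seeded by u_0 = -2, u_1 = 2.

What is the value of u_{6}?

u_2 = -1·2 + 3·-2 = -8
u_3 = -1·-8 + 3·2 = 14
u_4 = -1·14 + 3·-8 = -38
u_5 = -1·-38 + 3·14 = 80
u_6 = -1·80 + 3·-38 = -194

-194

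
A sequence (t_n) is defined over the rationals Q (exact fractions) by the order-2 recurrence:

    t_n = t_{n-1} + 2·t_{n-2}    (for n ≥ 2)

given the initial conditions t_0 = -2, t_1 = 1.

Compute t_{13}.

t_2 = 1·1 + 2·-2 = -3
t_3 = 1·-3 + 2·1 = -1
t_4 = 1·-1 + 2·-3 = -7
t_5 = 1·-7 + 2·-1 = -9
t_6 = 1·-9 + 2·-7 = -23
t_7 = 1·-23 + 2·-9 = -41
t_8 = 1·-41 + 2·-23 = -87
t_9 = 1·-87 + 2·-41 = -169
t_10 = 1·-169 + 2·-87 = -343
t_11 = 1·-343 + 2·-169 = -681
t_12 = 1·-681 + 2·-343 = -1367
t_13 = 1·-1367 + 2·-681 = -2729

-2729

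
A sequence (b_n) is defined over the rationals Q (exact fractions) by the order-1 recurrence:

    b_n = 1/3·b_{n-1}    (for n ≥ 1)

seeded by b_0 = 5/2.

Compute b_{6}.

5/1458

b_1 = 1/3·5/2 = 5/6
b_2 = 1/3·5/6 = 5/18
b_3 = 1/3·5/18 = 5/54
b_4 = 1/3·5/54 = 5/162
b_5 = 1/3·5/162 = 5/486
b_6 = 1/3·5/486 = 5/1458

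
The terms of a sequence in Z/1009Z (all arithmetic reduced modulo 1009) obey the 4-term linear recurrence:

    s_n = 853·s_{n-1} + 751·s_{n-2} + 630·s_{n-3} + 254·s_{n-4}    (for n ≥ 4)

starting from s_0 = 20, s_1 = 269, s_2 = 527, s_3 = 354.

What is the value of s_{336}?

481

s_4 = 853·354 + 751·527 + 630·269 + 254·20 = 513
s_5 = 853·513 + 751·354 + 630·527 + 254·269 = 942
s_6 = 853·942 + 751·513 + 630·354 + 254·527 = 888
s_7 = 853·888 + 751·942 + 630·513 + 254·354 = 263
s_8 = 853·263 + 751·888 + 630·942 + 254·513 = 589
s_9 = 853·589 + 751·263 + 630·888 + 254·942 = 273
Continuing the recurrence:
  s_10 = 946;  s_11 = 909;  s_12 = 300;  s_13 = 580;  s_14 = 323;  s_15 = 905
  s_16 = 151;  s_17 = 936;  s_18 = 51;  s_19 = 890;  s_20 = 797;  s_21 = 678
  s_22 = 929;  s_23 = 686;  s_24 = 360;  s_25 = 663;  s_26 = 635;  s_27 = 769
  s_28 = 329;  s_29 = 891;  s_30 = 120;  s_31 = 630;  s_32 = 57;  s_33 = 321
  s_34 = 367;  s_35 = 365;  s_36 = 506;  s_37 = 396;  s_38 = 683;  s_39 = 974
  s_40 = 405;  s_41 = 476;  s_42 = 938;  s_43 = 331;  s_44 = 138;  s_45 = 527
  s_46 = 32;  s_47 = 795;  s_48 = 698;  s_49 = 451;  s_50 = 234;  s_51 = 452
  s_52 = 595;  s_53 = 70;  s_54 = 164;  s_55 = 36;  s_56 = 997;  s_57 = 676
  s_58 = 318;  s_59 = 557;  s_60 = 637;  s_61 = 823;  s_62 = 715;  s_63 = 970
  s_64 = 429;  s_65 = 257;  s_66 = 212;  s_67 = 555;  s_68 = 448;  s_69 = 895
  s_70 = 980;  s_71 = 69;  s_72 = 348;  s_73 = 755;  s_74 = 70;  s_75 = 786
  s_76 = 595;  s_77 = 802;  s_78 = 250;  s_79 = 653;  s_80 = 657;  s_81 = 441
  s_82 = 482;  s_83 = 319;  s_84 = 176;  s_85 = 189;  s_86 = 292;  s_87 = 728
  s_88 = 95;  s_89 = 61;  s_90 = 336;  s_91 = 33;  s_92 = 994;  s_93 = 29
  s_94 = 544;  s_95 = 423;  s_96 = 839;  s_97 = 87;  s_98 = 75;  s_99 = 502
  s_100 = 742;  s_101 = 655;  s_102 = 325;  s_103 = 939;  s_104 = 481;  s_105 = 345
  s_106 = 783;  s_107 = 435;  s_108 = 29;  s_109 = 26;  s_110 = 281;  s_111 = 523
  s_112 = 830;  s_113 = 949;  s_114 = 338;  s_115 = 986;  s_116 = 612;  s_117 = 199
  s_118 = 475;  s_119 = 8;  s_120 = 625;  s_121 = 0;  s_122 = 764;  s_123 = 132
  s_124 = 577;  s_125 = 66;  s_126 = 1;  s_127 = 470;  s_128 = 543;  s_129 = 109
  s_130 = 14;  s_131 = 321;  s_132 = 545;  s_133 = 847;  s_134 = 647;  s_135 = 490
  s_136 = 858;  s_137 = 249;  s_138 = 940;  s_139 = 68;  s_140 = 594;  s_141 = 378
  s_142 = 768;  s_143 = 612;  s_144 = 554;  s_145 = 544;  s_146 = 695;  s_147 = 419
  s_148 = 638;  s_149 = 111;  s_150 = 276;  s_151 = 784;  s_152 = 128;  s_153 = 14
  s_154 = 100;  s_155 = 242;  s_156 = 987;  s_157 = 489;  s_158 = 298;  s_159 = 74
  s_160 = 146;  s_161 = 675;  s_162 = 533;  s_163 = 792;  s_164 = 477;  s_165 = 458
  s_166 = 913;  s_167 = 944;  s_168 = 646;  s_169 = 98;  s_170 = 924;  s_171 = 71
  s_172 = 572;  s_173 = 7;  s_174 = 597;  s_175 = 936;  s_176 = 1006;  s_177 = 653
  s_178 = 518;  s_179 = 698;  s_180 = 602;  s_181 = 262;  s_182 = 785;  s_183 = 229
  s_184 = 3;  s_185 = 75;  s_186 = 234;  s_187 = 166;  s_188 = 86;  s_189 = 245
  s_190 = 690;  s_191 = 160;  s_192 = 457;  s_193 = 938;  s_194 = 727;  s_195 = 377
  s_196 = 536;  s_197 = 790;  s_198 = 209;  s_199 = 259;  s_200 = 712;  s_201 = 59
  s_202 = 149;  s_203 = 641;  s_204 = 878;  s_205 = 238;  s_206 = 440;  s_207 = 690
  s_208 = 442;  s_209 = 879;  s_210 = 672;  s_211 = 17;  s_212 = 645;  s_213 = 796
  s_214 = 793;  s_215 = 872;  s_216 = 795;  s_217 = 637;  s_218 = 322;  s_219 = 233
  s_220 = 505;  s_221 = 757;  s_222 = 376;  s_223 = 272;  s_224 = 591;  s_225 = 410
  s_226 = 985;  s_227 = 358;  s_228 = 563;  s_229 = 647;  s_230 = 501;  s_231 = 758
  s_232 = 406;  s_233 = 97;  s_234 = 594;  s_235 = 679;  s_236 = 913;  s_237 = 528
  s_238 = 402;  s_239 = 833;  s_240 = 935;  s_241 = 364;  s_242 = 959;  s_243 = 148
  s_244 = 554;  s_245 = 924;  s_246 = 309;  s_247 = 125;  s_248 = 52;  s_249 = 539
  s_250 = 205;  s_251 = 422;  s_252 = 977;  s_253 = 732;  s_254 = 104;  s_255 = 1
  s_256 = 246;  s_257 = 924;  s_258 = 45;  s_259 = 632;  s_260 = 641;  s_261 = 1003
  s_262 = 970;  s_263 = 896;  s_264 = 59;  s_265 = 919;  s_266 = 460;  s_267 = 288
  s_268 = 514;  s_269 = 453;  s_270 = 154;  s_271 = 797;  s_272 = 641;  s_273 = 297
  s_274 = 582;  s_275 = 944;  s_276 = 36;  s_277 = 211;  s_278 = 98;  s_279 = 11
  s_280 = 48;  s_281 = 72;  s_282 = 134;  s_283 = 617;  s_284 = 385;  s_285 = 506
  s_286 = 302;  s_287 = 637;  s_288 = 149;  s_289 = 24;  s_290 = 953;  s_291 = 917
  s_292 = 37;  s_293 = 888;  s_294 = 713;  s_295 = 652;  s_296 = 652;  s_297 = 205
  s_298 = 174;  s_299 = 915;  s_300 = 172;  s_301 = 697;  s_302 = 371;  s_303 = 150
  s_304 = 440;  s_305 = 728;  s_306 = 997;  s_307 = 196;  s_308 = 78;  s_309 = 599
  s_310 = 810;  s_311 = 651;  s_312 = 881;  s_313 = 875;  s_314 = 831;  s_315 = 749
  s_316 = 831;  s_317 = 131;  s_318 = 114;  s_319 = 290;  s_320 = 1008;  s_321 = 160
  s_322 = 289;  s_323 = 792;  s_324 = 305;  s_325 = 55;  s_326 = 776;  s_327 = 777
  s_328 = 572;  s_329 = 253;  s_330 = 115;  s_331 = 274;  s_332 = 194;  s_333 = 441
  s_334 = 244
s_335 = 853·244 + 751·441 + 630·194 + 254·274 = 623
s_336 = 853·623 + 751·244 + 630·441 + 254·194 = 481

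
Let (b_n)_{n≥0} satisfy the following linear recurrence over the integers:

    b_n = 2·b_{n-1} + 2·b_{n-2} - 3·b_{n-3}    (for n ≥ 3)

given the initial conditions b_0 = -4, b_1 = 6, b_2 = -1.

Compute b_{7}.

462

b_3 = 2·-1 + 2·6 + -3·-4 = 22
b_4 = 2·22 + 2·-1 + -3·6 = 24
b_5 = 2·24 + 2·22 + -3·-1 = 95
b_6 = 2·95 + 2·24 + -3·22 = 172
b_7 = 2·172 + 2·95 + -3·24 = 462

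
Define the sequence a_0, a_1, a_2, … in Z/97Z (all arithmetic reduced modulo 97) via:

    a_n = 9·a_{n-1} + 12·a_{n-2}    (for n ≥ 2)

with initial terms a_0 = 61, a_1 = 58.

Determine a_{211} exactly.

a_2 = 9·58 + 12·61 = 90
a_3 = 9·90 + 12·58 = 51
a_4 = 9·51 + 12·90 = 84
a_5 = 9·84 + 12·51 = 10
a_6 = 9·10 + 12·84 = 31
a_7 = 9·31 + 12·10 = 11
a_8 = 9·11 + 12·31 = 83
a_9 = 9·83 + 12·11 = 6
a_10 = 9·6 + 12·83 = 80
a_11 = 9·80 + 12·6 = 16
a_12 = 9·16 + 12·80 = 37
a_13 = 9·37 + 12·16 = 40
a_14 = 9·40 + 12·37 = 28
a_15 = 9·28 + 12·40 = 53
a_16 = 9·53 + 12·28 = 37
a_17 = 9·37 + 12·53 = 96
a_18 = 9·96 + 12·37 = 47
a_19 = 9·47 + 12·96 = 23
a_20 = 9·23 + 12·47 = 92
a_21 = 9·92 + 12·23 = 37
a_22 = 9·37 + 12·92 = 79
a_23 = 9·79 + 12·37 = 88
a_24 = 9·88 + 12·79 = 91
a_25 = 9·91 + 12·88 = 32
a_26 = 9·32 + 12·91 = 22
a_27 = 9·22 + 12·32 = 0
a_28 = 9·0 + 12·22 = 70
a_29 = 9·70 + 12·0 = 48
a_30 = 9·48 + 12·70 = 11
a_31 = 9·11 + 12·48 = 93
a_32 = 9·93 + 12·11 = 96
a_33 = 9·96 + 12·93 = 40
a_34 = 9·40 + 12·96 = 57
a_35 = 9·57 + 12·40 = 23
a_36 = 9·23 + 12·57 = 18
a_37 = 9·18 + 12·23 = 50
a_38 = 9·50 + 12·18 = 84
a_39 = 9·84 + 12·50 = 95
a_40 = 9·95 + 12·84 = 20
a_41 = 9·20 + 12·95 = 59
a_42 = 9·59 + 12·20 = 92
a_43 = 9·92 + 12·59 = 81
a_44 = 9·81 + 12·92 = 87
a_45 = 9·87 + 12·81 = 9
a_46 = 9·9 + 12·87 = 58
a_47 = 9·58 + 12·9 = 48
a_48 = 9·48 + 12·58 = 61
a_49 = 9·61 + 12·48 = 58
(a_48, a_49) = (61, 58) = (a_0, a_1), so the sequence has period 48.
211 ≡ 19 (mod 48), hence a_211 = a_19 = 23.

23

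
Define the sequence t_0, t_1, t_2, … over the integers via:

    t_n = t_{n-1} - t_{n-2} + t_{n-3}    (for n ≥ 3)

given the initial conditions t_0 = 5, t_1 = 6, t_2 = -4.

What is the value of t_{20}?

t_3 = 1·-4 + -1·6 + 1·5 = -5
t_4 = 1·-5 + -1·-4 + 1·6 = 5
t_5 = 1·5 + -1·-5 + 1·-4 = 6
t_6 = 1·6 + -1·5 + 1·-5 = -4
(t_4, t_5, t_6) = (5, 6, -4) = (t_0, t_1, t_2), so the sequence has period 4.
20 ≡ 0 (mod 4), hence t_20 = t_0 = 5.

5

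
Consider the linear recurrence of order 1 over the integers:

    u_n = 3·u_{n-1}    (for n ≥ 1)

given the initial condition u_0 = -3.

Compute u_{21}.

u_1 = 3·-3 = -9
u_2 = 3·-9 = -27
u_3 = 3·-27 = -81
u_4 = 3·-81 = -243
u_5 = 3·-243 = -729
u_6 = 3·-729 = -2187
u_7 = 3·-2187 = -6561
u_8 = 3·-6561 = -19683
u_9 = 3·-19683 = -59049
u_10 = 3·-59049 = -177147
u_11 = 3·-177147 = -531441
u_12 = 3·-531441 = -1594323
u_13 = 3·-1594323 = -4782969
u_14 = 3·-4782969 = -14348907
u_15 = 3·-14348907 = -43046721
u_16 = 3·-43046721 = -129140163
u_17 = 3·-129140163 = -387420489
u_18 = 3·-387420489 = -1162261467
u_19 = 3·-1162261467 = -3486784401
u_20 = 3·-3486784401 = -10460353203
u_21 = 3·-10460353203 = -31381059609

-31381059609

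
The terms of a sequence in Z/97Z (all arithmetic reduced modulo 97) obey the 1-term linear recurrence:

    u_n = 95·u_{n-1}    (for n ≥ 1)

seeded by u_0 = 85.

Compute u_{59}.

u_1 = 95·85 = 24
u_2 = 95·24 = 49
u_3 = 95·49 = 96
u_4 = 95·96 = 2
u_5 = 95·2 = 93
u_6 = 95·93 = 8
u_7 = 95·8 = 81
u_8 = 95·81 = 32
u_9 = 95·32 = 33
u_10 = 95·33 = 31
u_11 = 95·31 = 35
u_12 = 95·35 = 27
u_13 = 95·27 = 43
u_14 = 95·43 = 11
u_15 = 95·11 = 75
u_16 = 95·75 = 44
u_17 = 95·44 = 9
u_18 = 95·9 = 79
u_19 = 95·79 = 36
u_20 = 95·36 = 25
u_21 = 95·25 = 47
u_22 = 95·47 = 3
u_23 = 95·3 = 91
u_24 = 95·91 = 12
u_25 = 95·12 = 73
u_26 = 95·73 = 48
u_27 = 95·48 = 1
u_28 = 95·1 = 95
u_29 = 95·95 = 4
u_30 = 95·4 = 89
u_31 = 95·89 = 16
u_32 = 95·16 = 65
u_33 = 95·65 = 64
u_34 = 95·64 = 66
u_35 = 95·66 = 62
u_36 = 95·62 = 70
u_37 = 95·70 = 54
u_38 = 95·54 = 86
u_39 = 95·86 = 22
u_40 = 95·22 = 53
u_41 = 95·53 = 88
u_42 = 95·88 = 18
u_43 = 95·18 = 61
u_44 = 95·61 = 72
u_45 = 95·72 = 50
u_46 = 95·50 = 94
u_47 = 95·94 = 6
u_48 = 95·6 = 85
u_49 = 95·85 = 24
u_50 = 95·24 = 49
u_51 = 95·49 = 96
u_52 = 95·96 = 2
u_53 = 95·2 = 93
u_54 = 95·93 = 8
u_55 = 95·8 = 81
u_56 = 95·81 = 32
u_57 = 95·32 = 33
u_58 = 95·33 = 31
u_59 = 95·31 = 35

35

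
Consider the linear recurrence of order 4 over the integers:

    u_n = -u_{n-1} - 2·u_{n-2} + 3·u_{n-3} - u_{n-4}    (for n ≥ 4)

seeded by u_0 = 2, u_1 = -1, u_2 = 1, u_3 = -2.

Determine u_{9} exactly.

-78

u_4 = -1·-2 + -2·1 + 3·-1 + -1·2 = -5
u_5 = -1·-5 + -2·-2 + 3·1 + -1·-1 = 13
u_6 = -1·13 + -2·-5 + 3·-2 + -1·1 = -10
u_7 = -1·-10 + -2·13 + 3·-5 + -1·-2 = -29
u_8 = -1·-29 + -2·-10 + 3·13 + -1·-5 = 93
u_9 = -1·93 + -2·-29 + 3·-10 + -1·13 = -78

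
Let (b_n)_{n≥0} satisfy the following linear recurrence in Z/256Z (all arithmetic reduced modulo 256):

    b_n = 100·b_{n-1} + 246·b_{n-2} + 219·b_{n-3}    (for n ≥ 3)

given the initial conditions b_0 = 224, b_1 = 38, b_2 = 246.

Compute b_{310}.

126

b_3 = 100·246 + 246·38 + 219·224 = 60
b_4 = 100·60 + 246·246 + 219·38 = 86
b_5 = 100·86 + 246·60 + 219·246 = 178
b_6 = 100·178 + 246·86 + 219·60 = 128
b_7 = 100·128 + 246·178 + 219·86 = 158
b_8 = 100·158 + 246·128 + 219·178 = 254
Continuing the recurrence:
  b_9 = 140;  b_10 = 238;  b_11 = 202;  b_12 = 96;  b_13 = 54;  b_14 = 38
  b_15 = 220;  b_16 = 166;  b_17 = 194;  b_18 = 128;  b_19 = 110;  b_20 = 238
  b_21 = 44;  b_22 = 254;  b_23 = 26;  b_24 = 224;  b_25 = 198;  b_26 = 214
  b_27 = 124;  b_28 = 118;  b_29 = 82;  b_30 = 128;  b_31 = 190;  b_32 = 94
  b_33 = 204;  b_34 = 142;  b_35 = 234;  b_36 = 96;  b_37 = 214;  b_38 = 6
  b_39 = 28;  b_40 = 198;  b_41 = 98;  b_42 = 128;  b_43 = 142;  b_44 = 78
  b_45 = 108;  b_46 = 158;  b_47 = 58;  b_48 = 224;  b_49 = 102;  b_50 = 182
  b_51 = 188;  b_52 = 150;  b_53 = 242;  b_54 = 128;  b_55 = 222;  b_56 = 190
  b_57 = 12;  b_58 = 46;  b_59 = 10;  b_60 = 96;  b_61 = 118;  b_62 = 230
  b_63 = 92;  b_64 = 230;  b_65 = 2;  b_66 = 128;  b_67 = 174;  b_68 = 174
  b_69 = 172;  b_70 = 62;  b_71 = 90;  b_72 = 224;  b_73 = 6;  b_74 = 150
  b_75 = 252;  b_76 = 182;  b_77 = 146;  b_78 = 128;  b_79 = 254;  b_80 = 30
  b_81 = 76;  b_82 = 206;  b_83 = 42;  b_84 = 96;  b_85 = 22;  b_86 = 198
  b_87 = 156;  b_88 = 6;  b_89 = 162;  b_90 = 128;  b_91 = 206;  b_92 = 14
  b_93 = 236;  b_94 = 222;  b_95 = 122;  b_96 = 224;  b_97 = 166;  b_98 = 118
  b_99 = 60;  b_100 = 214;  b_101 = 50;  b_102 = 128;  b_103 = 30;  b_104 = 126
  b_105 = 140;  b_106 = 110;  b_107 = 74;  b_108 = 96;  b_109 = 182;  b_110 = 166
  b_111 = 220;  b_112 = 38;  b_113 = 66;  b_114 = 128;  b_115 = 238;  b_116 = 110
  b_117 = 44;  b_118 = 126;  b_119 = 154;  b_120 = 224;  b_121 = 70;  b_122 = 86
  b_123 = 124;  b_124 = 246;  b_125 = 210;  b_126 = 128;  b_127 = 62;  b_128 = 222
  b_129 = 204;  b_130 = 14;  b_131 = 106;  b_132 = 96;  b_133 = 86;  b_134 = 134
  b_135 = 28;  b_136 = 70;  b_137 = 226;  b_138 = 128;  b_139 = 14;  b_140 = 206
  b_141 = 108;  b_142 = 30;  b_143 = 186;  b_144 = 224;  b_145 = 230;  b_146 = 54
  b_147 = 188;  b_148 = 22;  b_149 = 114;  b_150 = 128;  b_151 = 94;  b_152 = 62
  b_153 = 12;  b_154 = 174;  b_155 = 138;  b_156 = 96;  b_157 = 246;  b_158 = 102
  b_159 = 92;  b_160 = 102;  b_161 = 130;  b_162 = 128;  b_163 = 46;  b_164 = 46
  b_165 = 172;  b_166 = 190;  b_167 = 218;  b_168 = 224;  b_169 = 134;  b_170 = 22
  b_171 = 252;  b_172 = 54;  b_173 = 18;  b_174 = 128;  b_175 = 126;  b_176 = 158
  b_177 = 76;  b_178 = 78;  b_179 = 170;  b_180 = 96;  b_181 = 150;  b_182 = 70
  b_183 = 156;  b_184 = 134;  b_185 = 34;  b_186 = 128;  b_187 = 78;  b_188 = 142
  b_189 = 236;  b_190 = 94;  b_191 = 250;  b_192 = 224;  b_193 = 38;  b_194 = 246
  b_195 = 60;  b_196 = 86;  b_197 = 178;  b_198 = 128;  b_199 = 158;  b_200 = 254
  b_201 = 140;  b_202 = 238;  b_203 = 202;  b_204 = 96;  b_205 = 54;  b_206 = 38
  b_207 = 220;  b_208 = 166;  b_209 = 194;  b_210 = 128;  b_211 = 110;  b_212 = 238
  b_213 = 44;  b_214 = 254;  b_215 = 26;  b_216 = 224;  b_217 = 198;  b_218 = 214
  b_219 = 124;  b_220 = 118;  b_221 = 82;  b_222 = 128;  b_223 = 190;  b_224 = 94
  b_225 = 204;  b_226 = 142;  b_227 = 234;  b_228 = 96;  b_229 = 214;  b_230 = 6
  b_231 = 28;  b_232 = 198;  b_233 = 98;  b_234 = 128;  b_235 = 142;  b_236 = 78
  b_237 = 108;  b_238 = 158;  b_239 = 58;  b_240 = 224;  b_241 = 102;  b_242 = 182
  b_243 = 188;  b_244 = 150;  b_245 = 242;  b_246 = 128;  b_247 = 222;  b_248 = 190
  b_249 = 12;  b_250 = 46;  b_251 = 10;  b_252 = 96;  b_253 = 118;  b_254 = 230
  b_255 = 92;  b_256 = 230;  b_257 = 2;  b_258 = 128;  b_259 = 174;  b_260 = 174
  b_261 = 172;  b_262 = 62;  b_263 = 90;  b_264 = 224;  b_265 = 6;  b_266 = 150
  b_267 = 252;  b_268 = 182;  b_269 = 146;  b_270 = 128;  b_271 = 254;  b_272 = 30
  b_273 = 76;  b_274 = 206;  b_275 = 42;  b_276 = 96;  b_277 = 22;  b_278 = 198
  b_279 = 156;  b_280 = 6;  b_281 = 162;  b_282 = 128;  b_283 = 206;  b_284 = 14
  b_285 = 236;  b_286 = 222;  b_287 = 122;  b_288 = 224;  b_289 = 166;  b_290 = 118
  b_291 = 60;  b_292 = 214;  b_293 = 50;  b_294 = 128;  b_295 = 30;  b_296 = 126
  b_297 = 140;  b_298 = 110;  b_299 = 74;  b_300 = 96;  b_301 = 182;  b_302 = 166
  b_303 = 220;  b_304 = 38;  b_305 = 66;  b_306 = 128;  b_307 = 238;  b_308 = 110
b_309 = 100·110 + 246·238 + 219·128 = 44
b_310 = 100·44 + 246·110 + 219·238 = 126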